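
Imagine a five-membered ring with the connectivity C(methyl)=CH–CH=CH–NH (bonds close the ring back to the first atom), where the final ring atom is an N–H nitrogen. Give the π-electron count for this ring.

Every ring atom contributes a p orbital perpendicular to the ring (every atom in a ring double bond is sp² and brings one electron to the p orbital; the pyrrole-type nitrogen donates its lone pair from the p orbital), so the π system is cyclic and fully conjugated.
Tallying contributions gives 2 × 2 = 4 from the double-bond units + 2 from the NH atom = 6.

6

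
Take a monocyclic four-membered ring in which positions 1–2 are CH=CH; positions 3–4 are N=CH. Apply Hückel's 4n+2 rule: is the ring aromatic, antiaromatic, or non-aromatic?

Antiaromatic

The p orbitals form a continuous loop: the double-bond atoms are sp², each contributing one p electron; each sp² =N– keeps its lone pair in-plane and puts one electron into the π system. The ring is fully conjugated.
π-electron count: 2 × 2 = 4 from the 2 double-bond units.
With 4 = 4·1 π electrons, Hückel's rule classifies the planar ring as antiaromatic.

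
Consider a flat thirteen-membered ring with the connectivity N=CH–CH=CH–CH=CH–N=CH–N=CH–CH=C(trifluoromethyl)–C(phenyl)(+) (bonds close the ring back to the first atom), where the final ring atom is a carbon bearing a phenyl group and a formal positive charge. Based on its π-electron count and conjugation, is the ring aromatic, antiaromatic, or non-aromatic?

Antiaromatic

The p orbitals form a continuous loop: the double-bond atoms are sp², each contributing one p electron; each sp² =N– keeps its lone pair in-plane and puts one electron into the π system; the carbocation has an empty p orbital. The ring is fully conjugated.
Tallying contributions gives 6 × 2 = 12 from the double-bond units + 0 from the C(phenyl)(+) atom = 12.
12 = 4(3); a planar, fully conjugated 4n system is antiaromatic.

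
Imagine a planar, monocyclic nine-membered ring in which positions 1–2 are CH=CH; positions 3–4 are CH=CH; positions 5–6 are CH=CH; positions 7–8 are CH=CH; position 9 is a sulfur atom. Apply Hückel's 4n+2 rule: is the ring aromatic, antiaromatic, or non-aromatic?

Every ring atom contributes a p orbital perpendicular to the ring (each doubly-bonded ring atom is sp² with one p-orbital electron; the sulfur donates one lone pair from its p orbital), so the π system is cyclic and fully conjugated.
Tallying contributions gives 4 × 2 = 8 from the double-bond units + 2 from the S atom = 10.
Since 10 = 4·2 + 2, the ring meets the 4n+2 criterion.

Aromatic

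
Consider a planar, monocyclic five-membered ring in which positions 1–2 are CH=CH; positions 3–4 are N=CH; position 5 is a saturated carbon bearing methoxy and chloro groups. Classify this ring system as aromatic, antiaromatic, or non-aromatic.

The C(methoxy)(chloro) carbon is saturated: that saturated carbon is sp³ and has no p orbital in the ring π system. Conjugation is not continuous around the ring.
Hückel's rule only applies to fully conjugated rings, so this one is simply non-aromatic.

Non-aromatic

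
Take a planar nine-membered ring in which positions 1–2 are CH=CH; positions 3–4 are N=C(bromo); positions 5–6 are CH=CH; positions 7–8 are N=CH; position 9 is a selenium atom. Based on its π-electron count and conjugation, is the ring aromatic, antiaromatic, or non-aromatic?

Aromatic

All ring atoms are sp² and supply a p orbital to the ring (every atom in a ring double bond is sp² and brings one electron to the p orbital; each =N– nitrogen is pyridine-type (lone pair in the sp² plane, one electron in the p orbital); the selenium donates one lone pair from its p orbital); the conjugation is uninterrupted.
Tallying contributions gives 4 × 2 = 8 from the double-bond units + 2 from the Se atom = 10.
With 10 π electrons (n = 2), the Hückel 4n+2 condition holds.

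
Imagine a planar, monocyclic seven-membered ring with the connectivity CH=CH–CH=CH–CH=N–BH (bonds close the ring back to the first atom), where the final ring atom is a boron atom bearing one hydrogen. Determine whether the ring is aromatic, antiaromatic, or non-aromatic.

All ring atoms are sp² and supply a p orbital to the ring (each doubly-bonded ring atom is sp² with one p-orbital electron; the doubly-bonded nitrogens are pyridine-type — their lone pairs lie in the ring plane, leaving one electron in the p orbital; the boron has an empty p orbital); the conjugation is uninterrupted.
π-electron count: 3 × 2 = 6 from the double-bond units + 0 from the BH atom = 6.
That gives a 4n+2 count (6, n = 1).

Aromatic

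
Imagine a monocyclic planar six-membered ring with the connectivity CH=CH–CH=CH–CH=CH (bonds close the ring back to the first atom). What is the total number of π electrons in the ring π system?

6

Every ring atom contributes a p orbital perpendicular to the ring (the double-bond atoms are sp², each contributing one p electron), so the π system is cyclic and fully conjugated.
Adding the contributions, 3 × 2 = 6 from the 3 double-bond units.
(This ring is benzene.)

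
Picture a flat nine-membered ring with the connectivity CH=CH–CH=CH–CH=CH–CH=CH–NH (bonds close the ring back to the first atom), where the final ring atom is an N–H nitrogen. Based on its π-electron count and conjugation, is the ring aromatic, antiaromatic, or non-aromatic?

Every ring atom contributes a p orbital perpendicular to the ring (the double-bond atoms are sp², each contributing one p electron; the pyrrole-type nitrogen donates its lone pair from the p orbital), so the π system is cyclic and fully conjugated.
Counting π electrons: 4 × 2 = 8 from the double-bond units + 2 from the NH atom = 10.
With 10 π electrons (n = 2), the Hückel 4n+2 condition holds.

Aromatic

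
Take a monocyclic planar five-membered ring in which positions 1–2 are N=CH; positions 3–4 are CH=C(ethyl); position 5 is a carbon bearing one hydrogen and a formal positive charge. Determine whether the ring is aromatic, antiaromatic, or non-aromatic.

Every ring atom contributes a p orbital perpendicular to the ring (every atom in a ring double bond is sp² and brings one electron to the p orbital; each =N– nitrogen is pyridine-type (lone pair in the sp² plane, one electron in the p orbital); the carbocation has an empty p orbital), so the π system is cyclic and fully conjugated.
π-electron count: 2 × 2 = 4 from the double-bond units + 0 from the CH(+) atom = 4.
4 = 4(1); a planar, fully conjugated 4n system is antiaromatic.

Antiaromatic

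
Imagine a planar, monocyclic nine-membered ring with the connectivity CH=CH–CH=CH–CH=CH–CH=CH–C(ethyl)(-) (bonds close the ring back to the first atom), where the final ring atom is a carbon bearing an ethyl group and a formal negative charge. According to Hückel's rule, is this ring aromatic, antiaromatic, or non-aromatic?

Aromatic

The p orbitals form a continuous loop: the double-bond atoms are sp², each contributing one p electron; the carbanion's lone pair occupies the p orbital. The ring is fully conjugated.
π-electron count: 4 × 2 = 8 from the double-bond units + 2 from the C(ethyl)(-) atom = 10.
That gives a 4n+2 count (10, n = 2).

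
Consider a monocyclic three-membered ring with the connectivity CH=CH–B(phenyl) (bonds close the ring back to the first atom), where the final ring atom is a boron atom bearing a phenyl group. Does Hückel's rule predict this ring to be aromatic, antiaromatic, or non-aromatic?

Aromatic

All ring atoms are sp² and supply a p orbital to the ring (every atom in a ring double bond is sp² and brings one electron to the p orbital; the boron has an empty p orbital); the conjugation is uninterrupted.
Adding the contributions, 1 × 2 = 2 from the double-bond unit + 0 from the B(phenyl) atom = 2.
2 = 4(0) + 2, which satisfies Hückel's 4n+2 rule.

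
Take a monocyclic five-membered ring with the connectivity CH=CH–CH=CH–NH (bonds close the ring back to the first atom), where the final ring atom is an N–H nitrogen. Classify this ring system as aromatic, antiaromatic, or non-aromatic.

All ring atoms are sp² and supply a p orbital to the ring (each doubly-bonded ring atom is sp² with one p-orbital electron; the pyrrole-type nitrogen donates its lone pair from the p orbital); the conjugation is uninterrupted.
Counting π electrons: 2 × 2 = 4 from the double-bond units + 2 from the NH atom = 6.
6 = 4(1) + 2, which satisfies Hückel's 4n+2 rule.
This is pyrrole.

Aromatic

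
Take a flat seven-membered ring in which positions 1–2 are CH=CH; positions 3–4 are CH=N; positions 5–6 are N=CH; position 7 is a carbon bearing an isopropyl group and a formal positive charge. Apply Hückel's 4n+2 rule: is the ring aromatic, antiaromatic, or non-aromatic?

Aromatic

Check conjugation: every atom in a ring double bond is sp² and brings one electron to the p orbital; each =N– nitrogen is pyridine-type (lone pair in the sp² plane, one electron in the p orbital); the carbocation has an empty p orbital — every position has a p orbital, so the cyclic π system is continuous.
Tallying contributions gives 3 × 2 = 6 from the double-bond units + 0 from the C(isopropyl)(+) atom = 6.
Since 6 = 4·1 + 2, the ring meets the 4n+2 criterion.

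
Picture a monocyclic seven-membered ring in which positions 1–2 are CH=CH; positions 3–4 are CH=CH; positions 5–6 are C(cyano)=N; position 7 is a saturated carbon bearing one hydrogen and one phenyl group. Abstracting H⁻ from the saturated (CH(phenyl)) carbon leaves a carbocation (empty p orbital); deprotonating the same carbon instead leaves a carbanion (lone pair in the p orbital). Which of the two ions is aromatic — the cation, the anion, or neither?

Both ions have a continuous loop of p orbitals — each ring atom is sp².
Cation: 3 × 2 + 0 = 6 π electrons → 4(1)+2, aromatic.
Anion: 3 × 2 + 2 = 8 π electrons → 4(2), antiaromatic.

The cation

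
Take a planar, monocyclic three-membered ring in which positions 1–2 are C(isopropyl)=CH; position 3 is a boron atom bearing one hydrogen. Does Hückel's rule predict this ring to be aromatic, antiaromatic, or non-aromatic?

Every ring atom contributes a p orbital perpendicular to the ring (each doubly-bonded ring atom is sp² with one p-orbital electron; the boron has an empty p orbital), so the π system is cyclic and fully conjugated.
Tallying contributions gives 1 × 2 = 2 from the double-bond unit + 0 from the BH atom = 2.
That gives a 4n+2 count (2, n = 0).

Aromatic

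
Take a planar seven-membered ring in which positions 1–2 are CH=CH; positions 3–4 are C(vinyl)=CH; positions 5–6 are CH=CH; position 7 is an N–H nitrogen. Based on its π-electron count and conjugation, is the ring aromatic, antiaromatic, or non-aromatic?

Check conjugation: every atom in a ring double bond is sp² and brings one electron to the p orbital; the pyrrole-type nitrogen donates its lone pair from the p orbital — every position has a p orbital, so the cyclic π system is continuous.
Counting π electrons: 3 × 2 = 6 from the double-bond units + 2 from the NH atom = 8.
A 4n π count (8, n = 2) in a planar conjugated ring means antiaromatic.

Antiaromatic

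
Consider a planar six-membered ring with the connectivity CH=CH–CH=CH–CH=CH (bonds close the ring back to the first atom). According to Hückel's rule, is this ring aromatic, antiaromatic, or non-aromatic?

Aromatic

The p orbitals form a continuous loop: the double-bond atoms are sp², each contributing one p electron. The ring is fully conjugated.
Adding the contributions, 3 × 2 = 6 from the 3 double-bond units.
With 6 π electrons (n = 1), the Hückel 4n+2 condition holds.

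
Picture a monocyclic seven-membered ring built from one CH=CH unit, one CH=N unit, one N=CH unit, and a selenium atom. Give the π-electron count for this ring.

All ring atoms are sp² and supply a p orbital to the ring (every atom in a ring double bond is sp² and brings one electron to the p orbital; each =N– nitrogen is pyridine-type (lone pair in the sp² plane, one electron in the p orbital); the selenium donates one lone pair from its p orbital); the conjugation is uninterrupted.
Tallying contributions gives 3 × 2 = 6 from the double-bond units + 2 from the Se atom = 8.

8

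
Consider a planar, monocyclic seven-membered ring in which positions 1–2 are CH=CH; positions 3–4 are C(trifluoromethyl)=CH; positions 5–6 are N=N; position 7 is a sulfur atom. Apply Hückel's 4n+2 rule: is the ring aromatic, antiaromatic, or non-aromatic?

Antiaromatic

Every ring atom contributes a p orbital perpendicular to the ring (each doubly-bonded ring atom is sp² with one p-orbital electron; each =N– nitrogen is pyridine-type (lone pair in the sp² plane, one electron in the p orbital); the sulfur donates one lone pair from its p orbital), so the π system is cyclic and fully conjugated.
Tallying contributions gives 3 × 2 = 6 from the double-bond units + 2 from the S atom = 8.
With 8 = 4·2 π electrons, Hückel's rule classifies the planar ring as antiaromatic.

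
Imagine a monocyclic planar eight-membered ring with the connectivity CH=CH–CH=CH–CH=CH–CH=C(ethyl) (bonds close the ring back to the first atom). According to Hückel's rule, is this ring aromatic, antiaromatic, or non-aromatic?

Antiaromatic

Check conjugation: every atom in a ring double bond is sp² and brings one electron to the p orbital — every position has a p orbital, so the cyclic π system is continuous.
Adding the contributions, 4 × 2 = 8 from the 4 double-bond units.
With 8 = 4·2 π electrons, Hückel's rule classifies the planar ring as antiaromatic.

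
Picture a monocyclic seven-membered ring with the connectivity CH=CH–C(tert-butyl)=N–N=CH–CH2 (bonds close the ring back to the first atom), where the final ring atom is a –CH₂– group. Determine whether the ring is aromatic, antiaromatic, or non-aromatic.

Non-aromatic

Because the tetrahedral CH₂ carbon is sp³ and has no p orbital in the ring π system at the CH2 position, the π system cannot extend all the way around the ring.
A ring that is not fully conjugated cannot be aromatic or antiaromatic regardless of its π-electron count.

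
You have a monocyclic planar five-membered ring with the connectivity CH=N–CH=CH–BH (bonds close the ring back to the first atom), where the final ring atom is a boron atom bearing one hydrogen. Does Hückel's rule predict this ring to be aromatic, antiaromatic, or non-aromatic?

Antiaromatic

All ring atoms are sp² and supply a p orbital to the ring (the double-bond atoms are sp², each contributing one p electron; the doubly-bonded nitrogens are pyridine-type — their lone pairs lie in the ring plane, leaving one electron in the p orbital; the boron has an empty p orbital); the conjugation is uninterrupted.
π-electron count: 2 × 2 = 4 from the double-bond units + 0 from the BH atom = 4.
4 = 4(1); a planar, fully conjugated 4n system is antiaromatic.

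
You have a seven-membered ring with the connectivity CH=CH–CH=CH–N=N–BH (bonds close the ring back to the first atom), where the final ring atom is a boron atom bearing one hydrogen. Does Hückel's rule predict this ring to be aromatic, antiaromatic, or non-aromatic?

Check conjugation: the double-bond atoms are sp², each contributing one p electron; each =N– nitrogen is pyridine-type (lone pair in the sp² plane, one electron in the p orbital); the boron has an empty p orbital — every position has a p orbital, so the cyclic π system is continuous.
Counting π electrons: 3 × 2 = 6 from the double-bond units + 0 from the BH atom = 6.
That gives a 4n+2 count (6, n = 1).

Aromatic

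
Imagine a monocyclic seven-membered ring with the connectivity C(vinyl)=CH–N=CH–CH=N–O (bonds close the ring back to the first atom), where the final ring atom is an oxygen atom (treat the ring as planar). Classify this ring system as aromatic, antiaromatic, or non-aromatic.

Antiaromatic

Check conjugation: each doubly-bonded ring atom is sp² with one p-orbital electron; the doubly-bonded nitrogens are pyridine-type — their lone pairs lie in the ring plane, leaving one electron in the p orbital; the oxygen donates one lone pair from its p orbital — every position has a p orbital, so the cyclic π system is continuous.
π-electron count: 3 × 2 = 6 from the double-bond units + 2 from the O atom = 8.
8 is a 4n count (n = 2), so the planar conjugated ring is antiaromatic.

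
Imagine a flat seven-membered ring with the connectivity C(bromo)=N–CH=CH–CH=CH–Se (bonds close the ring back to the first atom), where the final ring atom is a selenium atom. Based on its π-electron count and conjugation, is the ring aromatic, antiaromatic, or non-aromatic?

Antiaromatic

The p orbitals form a continuous loop: each doubly-bonded ring atom is sp² with one p-orbital electron; each =N– nitrogen is pyridine-type (lone pair in the sp² plane, one electron in the p orbital); the selenium donates one lone pair from its p orbital. The ring is fully conjugated.
π-electron count: 3 × 2 = 6 from the double-bond units + 2 from the Se atom = 8.
8 = 4(2); a planar, fully conjugated 4n system is antiaromatic.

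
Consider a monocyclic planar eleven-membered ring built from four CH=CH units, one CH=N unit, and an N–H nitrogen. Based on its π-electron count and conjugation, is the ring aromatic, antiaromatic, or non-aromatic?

The p orbitals form a continuous loop: the double-bond atoms are sp², each contributing one p electron; each =N– nitrogen is pyridine-type (lone pair in the sp² plane, one electron in the p orbital); the pyrrole-type nitrogen donates its lone pair from the p orbital. The ring is fully conjugated.
Adding the contributions, 5 × 2 = 10 from the double-bond units + 2 from the NH atom = 12.
With 12 = 4·3 π electrons, Hückel's rule classifies the planar ring as antiaromatic.

Antiaromatic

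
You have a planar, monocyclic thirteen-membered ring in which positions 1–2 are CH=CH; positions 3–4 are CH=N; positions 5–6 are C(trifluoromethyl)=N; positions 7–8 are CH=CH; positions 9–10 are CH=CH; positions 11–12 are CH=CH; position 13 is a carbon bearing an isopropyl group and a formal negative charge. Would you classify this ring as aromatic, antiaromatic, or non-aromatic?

Aromatic

Every ring atom contributes a p orbital perpendicular to the ring (every atom in a ring double bond is sp² and brings one electron to the p orbital; each sp² =N– keeps its lone pair in-plane and puts one electron into the π system; the carbanion's lone pair occupies the p orbital), so the π system is cyclic and fully conjugated.
Adding the contributions, 6 × 2 = 12 from the double-bond units + 2 from the C(isopropyl)(-) atom = 14.
With 14 π electrons (n = 3), the Hückel 4n+2 condition holds.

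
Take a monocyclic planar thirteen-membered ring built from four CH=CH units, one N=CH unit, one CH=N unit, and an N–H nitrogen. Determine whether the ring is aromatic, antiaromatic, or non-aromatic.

Aromatic

Check conjugation: every atom in a ring double bond is sp² and brings one electron to the p orbital; each =N– nitrogen is pyridine-type (lone pair in the sp² plane, one electron in the p orbital); the pyrrole-type nitrogen donates its lone pair from the p orbital — every position has a p orbital, so the cyclic π system is continuous.
π-electron count: 6 × 2 = 12 from the double-bond units + 2 from the NH atom = 14.
14 = 4(3) + 2, which satisfies Hückel's 4n+2 rule.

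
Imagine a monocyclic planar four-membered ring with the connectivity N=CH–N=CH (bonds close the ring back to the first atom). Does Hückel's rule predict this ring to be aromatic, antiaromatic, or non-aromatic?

Antiaromatic

All ring atoms are sp² and supply a p orbital to the ring (every atom in a ring double bond is sp² and brings one electron to the p orbital; each sp² =N– keeps its lone pair in-plane and puts one electron into the π system); the conjugation is uninterrupted.
π-electron count: 2 × 2 = 4 from the 2 double-bond units.
4 = 4(1); a planar, fully conjugated 4n system is antiaromatic.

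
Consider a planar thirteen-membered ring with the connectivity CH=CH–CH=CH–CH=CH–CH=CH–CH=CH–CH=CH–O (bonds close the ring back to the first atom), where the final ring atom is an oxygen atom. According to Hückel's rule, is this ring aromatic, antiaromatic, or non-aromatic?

Aromatic

All ring atoms are sp² and supply a p orbital to the ring (every atom in a ring double bond is sp² and brings one electron to the p orbital; the oxygen donates one lone pair from its p orbital); the conjugation is uninterrupted.
Tallying contributions gives 6 × 2 = 12 from the double-bond units + 2 from the O atom = 14.
With 14 π electrons (n = 3), the Hückel 4n+2 condition holds.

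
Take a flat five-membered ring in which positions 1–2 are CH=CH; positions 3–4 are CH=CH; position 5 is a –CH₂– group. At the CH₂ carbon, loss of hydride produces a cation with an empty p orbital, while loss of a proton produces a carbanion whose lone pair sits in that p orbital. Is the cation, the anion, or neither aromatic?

The anion

In both ions every ring atom is sp² and contributes a p orbital, so both rings are fully conjugated.
Cation: 2 × 2 + 0 = 4 π electrons → 4(1), antiaromatic.
Anion: 2 × 2 + 2 = 6 π electrons → 4(1)+2, aromatic.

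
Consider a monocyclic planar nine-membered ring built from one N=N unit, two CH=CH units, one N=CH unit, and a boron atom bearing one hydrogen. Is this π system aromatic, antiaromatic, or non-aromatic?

Antiaromatic

Every ring atom contributes a p orbital perpendicular to the ring (the double-bond atoms are sp², each contributing one p electron; each =N– nitrogen is pyridine-type (lone pair in the sp² plane, one electron in the p orbital); the boron has an empty p orbital), so the π system is cyclic and fully conjugated.
Tallying contributions gives 4 × 2 = 8 from the double-bond units + 0 from the BH atom = 8.
8 = 4(2); a planar, fully conjugated 4n system is antiaromatic.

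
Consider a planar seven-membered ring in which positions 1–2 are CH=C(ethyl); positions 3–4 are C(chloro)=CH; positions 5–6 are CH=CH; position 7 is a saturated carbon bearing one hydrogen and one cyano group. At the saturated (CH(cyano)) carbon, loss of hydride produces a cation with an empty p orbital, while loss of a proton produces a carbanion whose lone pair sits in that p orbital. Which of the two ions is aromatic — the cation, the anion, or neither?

In both ions every ring atom is sp² and contributes a p orbital, so both rings are fully conjugated.
Cation: 3 × 2 + 0 = 6 π electrons → 4(1)+2, aromatic.
Anion: 3 × 2 + 2 = 8 π electrons → 4(2), antiaromatic.

The cation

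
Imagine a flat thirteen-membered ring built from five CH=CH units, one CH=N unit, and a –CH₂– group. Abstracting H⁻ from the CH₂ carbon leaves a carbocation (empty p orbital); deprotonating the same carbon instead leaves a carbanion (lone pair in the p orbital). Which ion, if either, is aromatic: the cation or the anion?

In both ions every ring atom is sp² and contributes a p orbital, so both rings are fully conjugated.
Cation: 6 × 2 + 0 = 12 π electrons → 4(3), antiaromatic.
Anion: 6 × 2 + 2 = 14 π electrons → 4(3)+2, aromatic.

The anion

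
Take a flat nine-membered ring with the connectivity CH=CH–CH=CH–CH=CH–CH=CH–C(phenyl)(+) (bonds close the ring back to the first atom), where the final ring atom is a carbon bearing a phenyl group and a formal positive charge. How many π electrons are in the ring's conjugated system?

The p orbitals form a continuous loop: each doubly-bonded ring atom is sp² with one p-orbital electron; the carbocation has an empty p orbital. The ring is fully conjugated.
π-electron count: 4 × 2 = 8 from the double-bond units + 0 from the C(phenyl)(+) atom = 8.

8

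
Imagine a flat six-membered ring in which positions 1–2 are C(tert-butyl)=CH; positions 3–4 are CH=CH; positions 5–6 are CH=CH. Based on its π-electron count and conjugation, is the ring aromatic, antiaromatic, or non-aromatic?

Every ring atom contributes a p orbital perpendicular to the ring (every atom in a ring double bond is sp² and brings one electron to the p orbital), so the π system is cyclic and fully conjugated.
Adding the contributions, 3 × 2 = 6 from the 3 double-bond units.
Since 6 = 4·1 + 2, the ring meets the 4n+2 criterion.

Aromatic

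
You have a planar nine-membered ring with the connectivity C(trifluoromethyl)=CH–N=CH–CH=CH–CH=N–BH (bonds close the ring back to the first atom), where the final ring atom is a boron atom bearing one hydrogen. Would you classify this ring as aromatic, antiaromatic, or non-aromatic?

All ring atoms are sp² and supply a p orbital to the ring (each doubly-bonded ring atom is sp² with one p-orbital electron; each =N– nitrogen is pyridine-type (lone pair in the sp² plane, one electron in the p orbital); the boron has an empty p orbital); the conjugation is uninterrupted.
π-electron count: 4 × 2 = 8 from the double-bond units + 0 from the BH atom = 8.
A 4n π count (8, n = 2) in a planar conjugated ring means antiaromatic.

Antiaromatic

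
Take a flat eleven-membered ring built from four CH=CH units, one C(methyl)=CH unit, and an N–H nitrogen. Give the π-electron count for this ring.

12

Every ring atom contributes a p orbital perpendicular to the ring (every atom in a ring double bond is sp² and brings one electron to the p orbital; the pyrrole-type nitrogen donates its lone pair from the p orbital), so the π system is cyclic and fully conjugated.
Adding the contributions, 5 × 2 = 10 from the double-bond units + 2 from the NH atom = 12.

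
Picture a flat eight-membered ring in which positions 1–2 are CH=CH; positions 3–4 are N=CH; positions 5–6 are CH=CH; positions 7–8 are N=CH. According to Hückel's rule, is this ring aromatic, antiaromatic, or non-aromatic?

Check conjugation: every atom in a ring double bond is sp² and brings one electron to the p orbital; each =N– nitrogen is pyridine-type (lone pair in the sp² plane, one electron in the p orbital) — every position has a p orbital, so the cyclic π system is continuous.
Counting π electrons: 4 × 2 = 8 from the 4 double-bond units.
A 4n π count (8, n = 2) in a planar conjugated ring means antiaromatic.

Antiaromatic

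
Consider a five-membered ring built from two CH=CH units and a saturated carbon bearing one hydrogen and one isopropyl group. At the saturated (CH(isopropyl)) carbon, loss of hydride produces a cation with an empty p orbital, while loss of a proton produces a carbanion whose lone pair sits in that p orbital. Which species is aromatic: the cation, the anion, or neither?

The anion

Once that carbon is sp², every ring atom has a p orbital and both ions are fully conjugated.
Cation: 2 × 2 + 0 = 4 π electrons → 4(1), antiaromatic.
Anion: 2 × 2 + 2 = 6 π electrons → 4(1)+2, aromatic.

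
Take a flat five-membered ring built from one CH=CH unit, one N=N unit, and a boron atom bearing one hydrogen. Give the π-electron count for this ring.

Check conjugation: every atom in a ring double bond is sp² and brings one electron to the p orbital; each =N– nitrogen is pyridine-type (lone pair in the sp² plane, one electron in the p orbital); the boron has an empty p orbital — every position has a p orbital, so the cyclic π system is continuous.
π-electron count: 2 × 2 = 4 from the double-bond units + 0 from the BH atom = 4.

4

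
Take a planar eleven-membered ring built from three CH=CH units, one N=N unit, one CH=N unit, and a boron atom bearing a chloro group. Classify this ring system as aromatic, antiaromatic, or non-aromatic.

Aromatic

All ring atoms are sp² and supply a p orbital to the ring (every atom in a ring double bond is sp² and brings one electron to the p orbital; the doubly-bonded nitrogens are pyridine-type — their lone pairs lie in the ring plane, leaving one electron in the p orbital; the boron has an empty p orbital); the conjugation is uninterrupted.
Adding the contributions, 5 × 2 = 10 from the double-bond units + 0 from the B(chloro) atom = 10.
10 = 4(2) + 2, which satisfies Hückel's 4n+2 rule.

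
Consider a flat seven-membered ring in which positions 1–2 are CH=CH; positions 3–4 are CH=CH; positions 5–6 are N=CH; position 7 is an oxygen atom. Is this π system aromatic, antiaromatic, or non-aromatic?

Every ring atom contributes a p orbital perpendicular to the ring (each doubly-bonded ring atom is sp² with one p-orbital electron; the doubly-bonded nitrogens are pyridine-type — their lone pairs lie in the ring plane, leaving one electron in the p orbital; the oxygen donates one lone pair from its p orbital), so the π system is cyclic and fully conjugated.
Counting π electrons: 3 × 2 = 6 from the double-bond units + 2 from the O atom = 8.
8 is a 4n count (n = 2), so the planar conjugated ring is antiaromatic.

Antiaromatic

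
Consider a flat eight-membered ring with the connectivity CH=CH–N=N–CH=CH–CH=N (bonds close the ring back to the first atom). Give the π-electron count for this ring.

All ring atoms are sp² and supply a p orbital to the ring (every atom in a ring double bond is sp² and brings one electron to the p orbital; each sp² =N– keeps its lone pair in-plane and puts one electron into the π system); the conjugation is uninterrupted.
Counting π electrons: 4 × 2 = 8 from the 4 double-bond units.

8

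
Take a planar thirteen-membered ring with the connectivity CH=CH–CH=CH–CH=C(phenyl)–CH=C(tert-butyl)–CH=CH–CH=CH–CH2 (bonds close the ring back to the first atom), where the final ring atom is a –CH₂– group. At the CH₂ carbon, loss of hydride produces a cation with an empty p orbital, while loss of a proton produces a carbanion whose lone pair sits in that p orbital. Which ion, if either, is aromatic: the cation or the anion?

The anion

Once that carbon is sp², every ring atom has a p orbital and both ions are fully conjugated.
Cation: 6 × 2 + 0 = 12 π electrons → 4(3), antiaromatic.
Anion: 6 × 2 + 2 = 14 π electrons → 4(3)+2, aromatic.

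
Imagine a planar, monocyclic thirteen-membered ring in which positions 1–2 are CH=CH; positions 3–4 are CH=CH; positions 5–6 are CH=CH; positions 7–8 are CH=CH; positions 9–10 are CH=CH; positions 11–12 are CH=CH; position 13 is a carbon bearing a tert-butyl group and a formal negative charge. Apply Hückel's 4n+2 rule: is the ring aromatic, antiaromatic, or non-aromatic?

All ring atoms are sp² and supply a p orbital to the ring (every atom in a ring double bond is sp² and brings one electron to the p orbital; the carbanion's lone pair occupies the p orbital); the conjugation is uninterrupted.
π-electron count: 6 × 2 = 12 from the double-bond units + 2 from the C(tert-butyl)(-) atom = 14.
Since 14 = 4·3 + 2, the ring meets the 4n+2 criterion.

Aromatic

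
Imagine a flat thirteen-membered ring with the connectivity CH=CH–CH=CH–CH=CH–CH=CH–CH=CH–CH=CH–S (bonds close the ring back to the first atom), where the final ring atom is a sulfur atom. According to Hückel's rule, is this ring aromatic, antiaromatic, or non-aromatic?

Aromatic

Check conjugation: the double-bond atoms are sp², each contributing one p electron; the sulfur donates one lone pair from its p orbital — every position has a p orbital, so the cyclic π system is continuous.
Counting π electrons: 6 × 2 = 12 from the double-bond units + 2 from the S atom = 14.
With 14 π electrons (n = 3), the Hückel 4n+2 condition holds.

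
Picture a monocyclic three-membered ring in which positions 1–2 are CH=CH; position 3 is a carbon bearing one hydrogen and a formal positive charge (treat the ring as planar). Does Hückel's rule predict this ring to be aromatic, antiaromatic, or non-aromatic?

Check conjugation: every atom in a ring double bond is sp² and brings one electron to the p orbital; the carbocation has an empty p orbital — every position has a p orbital, so the cyclic π system is continuous.
Tallying contributions gives 1 × 2 = 2 from the double-bond unit + 0 from the CH(+) atom = 2.
2 = 4(0) + 2, which satisfies Hückel's 4n+2 rule.
This is the cyclopropenyl cation.

Aromatic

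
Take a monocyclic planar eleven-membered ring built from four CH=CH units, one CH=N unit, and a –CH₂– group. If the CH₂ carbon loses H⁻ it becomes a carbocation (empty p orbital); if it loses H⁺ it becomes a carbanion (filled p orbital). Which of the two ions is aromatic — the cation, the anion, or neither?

The cation

In either ion the ring is fully conjugated: every atom, including the new sp² carbon, supplies a p orbital.
Cation: 5 × 2 + 0 = 10 π electrons → 4(2)+2, aromatic.
Anion: 5 × 2 + 2 = 12 π electrons → 4(3), antiaromatic.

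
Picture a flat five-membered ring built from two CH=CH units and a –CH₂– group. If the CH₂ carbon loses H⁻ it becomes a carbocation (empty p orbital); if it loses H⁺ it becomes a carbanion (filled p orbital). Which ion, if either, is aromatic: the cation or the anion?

The anion

In either ion the ring is fully conjugated: every atom, including the new sp² carbon, supplies a p orbital.
Cation: 2 × 2 + 0 = 4 π electrons → 4(1), antiaromatic.
Anion: 2 × 2 + 2 = 6 π electrons → 4(1)+2, aromatic.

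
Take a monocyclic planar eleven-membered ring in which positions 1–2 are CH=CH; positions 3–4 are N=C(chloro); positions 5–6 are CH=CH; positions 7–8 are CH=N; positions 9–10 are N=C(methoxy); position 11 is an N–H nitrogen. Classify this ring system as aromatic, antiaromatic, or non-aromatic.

Antiaromatic

Every ring atom contributes a p orbital perpendicular to the ring (every atom in a ring double bond is sp² and brings one electron to the p orbital; each sp² =N– keeps its lone pair in-plane and puts one electron into the π system; the pyrrole-type nitrogen donates its lone pair from the p orbital), so the π system is cyclic and fully conjugated.
Tallying contributions gives 5 × 2 = 10 from the double-bond units + 2 from the NH atom = 12.
12 is a 4n count (n = 3), so the planar conjugated ring is antiaromatic.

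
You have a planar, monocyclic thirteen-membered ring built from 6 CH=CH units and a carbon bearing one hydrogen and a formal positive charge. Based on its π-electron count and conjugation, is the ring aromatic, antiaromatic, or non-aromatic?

Antiaromatic

The p orbitals form a continuous loop: each doubly-bonded ring atom is sp² with one p-orbital electron; the carbocation has an empty p orbital. The ring is fully conjugated.
π-electron count: 6 × 2 = 12 from the double-bond units + 0 from the CH(+) atom = 12.
12 = 4(3); a planar, fully conjugated 4n system is antiaromatic.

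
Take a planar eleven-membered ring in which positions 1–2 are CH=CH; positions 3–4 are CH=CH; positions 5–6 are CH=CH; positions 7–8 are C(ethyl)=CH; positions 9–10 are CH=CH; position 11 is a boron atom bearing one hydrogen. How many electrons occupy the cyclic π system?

10

The p orbitals form a continuous loop: the double-bond atoms are sp², each contributing one p electron; the boron has an empty p orbital. The ring is fully conjugated.
Adding the contributions, 5 × 2 = 10 from the double-bond units + 0 from the BH atom = 10.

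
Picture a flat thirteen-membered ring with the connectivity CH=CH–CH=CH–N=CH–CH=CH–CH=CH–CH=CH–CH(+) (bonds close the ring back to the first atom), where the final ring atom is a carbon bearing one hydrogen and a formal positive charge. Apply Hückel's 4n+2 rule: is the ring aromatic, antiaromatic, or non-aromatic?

Check conjugation: each doubly-bonded ring atom is sp² with one p-orbital electron; each =N– nitrogen is pyridine-type (lone pair in the sp² plane, one electron in the p orbital); the carbocation has an empty p orbital — every position has a p orbital, so the cyclic π system is continuous.
Adding the contributions, 6 × 2 = 12 from the double-bond units + 0 from the CH(+) atom = 12.
A 4n π count (12, n = 3) in a planar conjugated ring means antiaromatic.

Antiaromatic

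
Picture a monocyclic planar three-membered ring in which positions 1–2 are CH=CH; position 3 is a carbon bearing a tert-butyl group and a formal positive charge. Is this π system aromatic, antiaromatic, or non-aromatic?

The p orbitals form a continuous loop: each doubly-bonded ring atom is sp² with one p-orbital electron; the carbocation has an empty p orbital. The ring is fully conjugated.
Tallying contributions gives 1 × 2 = 2 from the double-bond unit + 0 from the C(tert-butyl)(+) atom = 2.
With 2 π electrons (n = 0), the Hückel 4n+2 condition holds.

Aromatic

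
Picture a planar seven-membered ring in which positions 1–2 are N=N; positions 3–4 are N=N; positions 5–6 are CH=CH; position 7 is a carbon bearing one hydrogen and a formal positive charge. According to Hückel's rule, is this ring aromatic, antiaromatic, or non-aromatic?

Aromatic

The p orbitals form a continuous loop: every atom in a ring double bond is sp² and brings one electron to the p orbital; each =N– nitrogen is pyridine-type (lone pair in the sp² plane, one electron in the p orbital); the carbocation has an empty p orbital. The ring is fully conjugated.
Tallying contributions gives 3 × 2 = 6 from the double-bond units + 0 from the CH(+) atom = 6.
Since 6 = 4·1 + 2, the ring meets the 4n+2 criterion.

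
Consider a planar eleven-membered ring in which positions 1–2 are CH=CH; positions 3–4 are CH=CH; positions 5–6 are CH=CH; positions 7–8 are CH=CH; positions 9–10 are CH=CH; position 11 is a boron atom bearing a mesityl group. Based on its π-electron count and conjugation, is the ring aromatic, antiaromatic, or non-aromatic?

Aromatic

The p orbitals form a continuous loop: each doubly-bonded ring atom is sp² with one p-orbital electron; the boron has an empty p orbital. The ring is fully conjugated.
Adding the contributions, 5 × 2 = 10 from the double-bond units + 0 from the B(mesityl) atom = 10.
With 10 π electrons (n = 2), the Hückel 4n+2 condition holds.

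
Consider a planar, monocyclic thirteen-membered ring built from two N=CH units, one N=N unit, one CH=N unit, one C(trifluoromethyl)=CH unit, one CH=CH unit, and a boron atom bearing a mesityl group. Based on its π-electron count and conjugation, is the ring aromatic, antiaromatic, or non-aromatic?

Every ring atom contributes a p orbital perpendicular to the ring (every atom in a ring double bond is sp² and brings one electron to the p orbital; the doubly-bonded nitrogens are pyridine-type — their lone pairs lie in the ring plane, leaving one electron in the p orbital; the boron has an empty p orbital), so the π system is cyclic and fully conjugated.
Counting π electrons: 6 × 2 = 12 from the double-bond units + 0 from the B(mesityl) atom = 12.
With 12 = 4·3 π electrons, Hückel's rule classifies the planar ring as antiaromatic.

Antiaromatic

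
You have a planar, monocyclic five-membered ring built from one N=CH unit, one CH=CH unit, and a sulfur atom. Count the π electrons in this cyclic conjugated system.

6

Check conjugation: every atom in a ring double bond is sp² and brings one electron to the p orbital; each sp² =N– keeps its lone pair in-plane and puts one electron into the π system; the sulfur donates one lone pair from its p orbital — every position has a p orbital, so the cyclic π system is continuous.
Adding the contributions, 2 × 2 = 4 from the double-bond units + 2 from the S atom = 6.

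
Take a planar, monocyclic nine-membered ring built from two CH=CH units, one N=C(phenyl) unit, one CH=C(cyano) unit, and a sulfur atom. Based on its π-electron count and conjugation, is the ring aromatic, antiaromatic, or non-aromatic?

Aromatic

The p orbitals form a continuous loop: every atom in a ring double bond is sp² and brings one electron to the p orbital; each sp² =N– keeps its lone pair in-plane and puts one electron into the π system; the sulfur donates one lone pair from its p orbital. The ring is fully conjugated.
Adding the contributions, 4 × 2 = 8 from the double-bond units + 2 from the S atom = 10.
Since 10 = 4·2 + 2, the ring meets the 4n+2 criterion.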